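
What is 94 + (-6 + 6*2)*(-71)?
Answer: -332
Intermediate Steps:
94 + (-6 + 6*2)*(-71) = 94 + (-6 + 12)*(-71) = 94 + 6*(-71) = 94 - 426 = -332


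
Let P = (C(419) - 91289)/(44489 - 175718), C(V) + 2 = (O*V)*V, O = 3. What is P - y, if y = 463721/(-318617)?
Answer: -77869649755/41811790293 ≈ -1.8624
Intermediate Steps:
C(V) = -2 + 3*V² (C(V) = -2 + (3*V)*V = -2 + 3*V²)
P = -435392/131229 (P = ((-2 + 3*419²) - 91289)/(44489 - 175718) = ((-2 + 3*175561) - 91289)/(-131229) = ((-2 + 526683) - 91289)*(-1/131229) = (526681 - 91289)*(-1/131229) = 435392*(-1/131229) = -435392/131229 ≈ -3.3178)
y = -463721/318617 (y = 463721*(-1/318617) = -463721/318617 ≈ -1.4554)
P - y = -435392/131229 - 1*(-463721/318617) = -435392/131229 + 463721/318617 = -77869649755/41811790293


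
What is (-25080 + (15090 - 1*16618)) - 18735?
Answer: -45343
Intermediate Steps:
(-25080 + (15090 - 1*16618)) - 18735 = (-25080 + (15090 - 16618)) - 18735 = (-25080 - 1528) - 18735 = -26608 - 18735 = -45343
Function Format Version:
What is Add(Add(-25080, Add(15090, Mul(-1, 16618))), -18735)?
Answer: -45343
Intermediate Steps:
Add(Add(-25080, Add(15090, Mul(-1, 16618))), -18735) = Add(Add(-25080, Add(15090, -16618)), -18735) = Add(Add(-25080, -1528), -18735) = Add(-26608, -18735) = -45343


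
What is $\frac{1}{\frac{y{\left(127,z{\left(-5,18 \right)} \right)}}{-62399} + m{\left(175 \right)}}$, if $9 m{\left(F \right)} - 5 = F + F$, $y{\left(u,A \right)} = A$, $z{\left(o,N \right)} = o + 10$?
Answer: $\frac{561591}{22151600} \approx 0.025352$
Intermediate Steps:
$z{\left(o,N \right)} = 10 + o$
$m{\left(F \right)} = \frac{5}{9} + \frac{2 F}{9}$ ($m{\left(F \right)} = \frac{5}{9} + \frac{F + F}{9} = \frac{5}{9} + \frac{2 F}{9}$)
$\frac{1}{\frac{y{\left(127,z{\left(-5,18 \right)} \right)}}{-62399} + m{\left(175 \right)}} = \frac{1}{\frac{10 - 5}{-62399} + \left(\frac{5}{9} + \frac{2}{9} \cdot 175\right)} = \frac{1}{5 \left(- \frac{1}{62399}\right) + \left(\frac{5}{9} + \frac{350}{9}\right)} = \frac{1}{- \frac{5}{62399} + \frac{355}{9}} = \frac{1}{\frac{22151600}{561591}} = \frac{561591}{22151600}$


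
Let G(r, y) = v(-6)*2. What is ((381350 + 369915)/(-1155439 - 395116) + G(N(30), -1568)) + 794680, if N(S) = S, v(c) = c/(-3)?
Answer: 246440099671/310111 ≈ 7.9468e+5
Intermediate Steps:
v(c) = -c/3 (v(c) = c*(-⅓) = -c/3)
G(r, y) = 4 (G(r, y) = -⅓*(-6)*2 = 2*2 = 4)
((381350 + 369915)/(-1155439 - 395116) + G(N(30), -1568)) + 794680 = ((381350 + 369915)/(-1155439 - 395116) + 4) + 794680 = (751265/(-1550555) + 4) + 794680 = (751265*(-1/1550555) + 4) + 794680 = (-150253/310111 + 4) + 794680 = 1090191/310111 + 794680 = 246440099671/310111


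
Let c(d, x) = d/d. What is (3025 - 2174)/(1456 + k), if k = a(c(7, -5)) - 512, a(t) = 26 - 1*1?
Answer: 851/969 ≈ 0.87823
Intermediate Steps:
c(d, x) = 1
a(t) = 25 (a(t) = 26 - 1 = 25)
k = -487 (k = 25 - 512 = -487)
(3025 - 2174)/(1456 + k) = (3025 - 2174)/(1456 - 487) = 851/969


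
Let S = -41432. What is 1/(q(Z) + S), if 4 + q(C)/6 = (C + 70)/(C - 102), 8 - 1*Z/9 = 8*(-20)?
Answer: -235/9740578 ≈ -2.4126e-5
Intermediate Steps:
Z = 1512 (Z = 72 - 72*(-20) = 72 - 9*(-160) = 72 + 1440 = 1512)
q(C) = -24 + 6*(70 + C)/(-102 + C) (q(C) = -24 + 6*((C + 70)/(C - 102)) = -24 + 6*((70 + C)/(-102 + C)) = -24 + 6*(70 + C)/(-102 + C))
1/(q(Z) + S) = 1/(6*(478 - 3*1512)/(-102 + 1512) - 41432) = 1/(6*(478 - 4536)/1410 - 41432) = 1/(6*(1/1410)*(-4058) - 41432) = 1/(-4058/235 - 41432) = 1/(-9740578/235) = -235/9740578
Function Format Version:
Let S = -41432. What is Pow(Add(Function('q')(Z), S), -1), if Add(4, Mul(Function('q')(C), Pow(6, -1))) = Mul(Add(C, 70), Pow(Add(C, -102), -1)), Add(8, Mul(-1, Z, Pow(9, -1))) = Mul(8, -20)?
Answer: Rational(-235, 9740578) ≈ -2.4126e-5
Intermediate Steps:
Z = 1512 (Z = Add(72, Mul(-9, Mul(8, -20))) = Add(72, Mul(-9, -160)) = Add(72, 1440) = 1512)
Function('q')(C) = Add(-24, Mul(6, Pow(Add(-102, C), -1), Add(70, C))) (Function('q')(C) = Add(-24, Mul(6, Mul(Add(C, 70), Pow(Add(C, -102), -1)))) = Add(-24, Mul(6, Mul(Add(70, C), Pow(Add(-102, C), -1)))) = Add(-24, Mul(6, Mul(Pow(Add(-102, C), -1), Add(70, C)))) = Add(-24, Mul(6, Pow(Add(-102, C), -1), Add(70, C))))
Pow(Add(Function('q')(Z), S), -1) = Pow(Add(Mul(6, Pow(Add(-102, 1512), -1), Add(478, Mul(-3, 1512))), -41432), -1) = Pow(Add(Mul(6, Pow(1410, -1), Add(478, -4536)), -41432), -1) = Pow(Add(Mul(6, Rational(1, 1410), -4058), -41432), -1) = Pow(Add(Rational(-4058, 235), -41432), -1) = Pow(Rational(-9740578, 235), -1) = Rational(-235, 9740578)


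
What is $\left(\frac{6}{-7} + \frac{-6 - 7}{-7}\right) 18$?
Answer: $18$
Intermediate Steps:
$\left(\frac{6}{-7} + \frac{-6 - 7}{-7}\right) 18 = \left(6 \left(- \frac{1}{7}\right) + \left(-6 - 7\right) \left(- \frac{1}{7}\right)\right) 18 = \left(- \frac{6}{7} - - \frac{13}{7}\right) 18 = \left(- \frac{6}{7} + \frac{13}{7}\right) 18 = 1 \cdot 18 = 18$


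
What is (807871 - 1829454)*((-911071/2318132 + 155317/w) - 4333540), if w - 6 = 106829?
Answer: 1096397602086647126244503/247657632220 ≈ 4.4271e+12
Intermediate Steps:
w = 106835 (w = 6 + 106829 = 106835)
(807871 - 1829454)*((-911071/2318132 + 155317/w) - 4333540) = (807871 - 1829454)*((-911071/2318132 + 155317/106835) - 4333540) = -1021583*((-911071*1/2318132 + 155317*(1/106835)) - 4333540) = -1021583*((-911071/2318132 + 155317/106835) - 4333540) = -1021583*(262711037559/247657632220 - 4333540) = -1021583*(-1073233992819621241/247657632220) = 1096397602086647126244503/247657632220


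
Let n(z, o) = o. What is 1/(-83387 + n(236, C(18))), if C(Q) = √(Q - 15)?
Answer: -83387/6953391766 - √3/6953391766 ≈ -1.1993e-5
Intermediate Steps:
C(Q) = √(-15 + Q)
1/(-83387 + n(236, C(18))) = 1/(-83387 + √(-15 + 18)) = 1/(-83387 + √3)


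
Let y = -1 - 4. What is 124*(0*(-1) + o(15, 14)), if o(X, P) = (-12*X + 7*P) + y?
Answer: -10788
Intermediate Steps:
y = -5
o(X, P) = -5 - 12*X + 7*P (o(X, P) = (-12*X + 7*P) - 5 = -5 - 12*X + 7*P)
124*(0*(-1) + o(15, 14)) = 124*(0*(-1) + (-5 - 12*15 + 7*14)) = 124*(0 + (-5 - 180 + 98)) = 124*(0 - 87) = 124*(-87) = -10788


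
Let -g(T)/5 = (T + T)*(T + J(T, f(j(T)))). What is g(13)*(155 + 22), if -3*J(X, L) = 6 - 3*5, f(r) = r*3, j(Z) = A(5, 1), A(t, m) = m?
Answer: -368160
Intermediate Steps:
j(Z) = 1
f(r) = 3*r
J(X, L) = 3 (J(X, L) = -(6 - 3*5)/3 = -(6 - 15)/3 = -⅓*(-9) = 3)
g(T) = -10*T*(3 + T) (g(T) = -5*(T + T)*(T + 3) = -5*2*T*(3 + T) = -10*T*(3 + T))
g(13)*(155 + 22) = (-10*13*(3 + 13))*(155 + 22) = -10*13*16*177 = -2080*177 = -368160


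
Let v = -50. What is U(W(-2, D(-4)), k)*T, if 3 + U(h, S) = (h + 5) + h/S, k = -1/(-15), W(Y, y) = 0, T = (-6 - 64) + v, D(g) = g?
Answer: -240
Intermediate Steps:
T = -120 (T = (-6 - 64) - 50 = -70 - 50 = -120)
k = 1/15 (k = -1*(-1/15) = 1/15 ≈ 0.066667)
U(h, S) = 2 + h + h/S (U(h, S) = -3 + ((h + 5) + h/S) = -3 + ((5 + h) + h/S) = -3 + (5 + h + h/S) = 2 + h + h/S)
U(W(-2, D(-4)), k)*T = (2 + 0 + 0/(1/15))*(-120) = (2 + 0 + 0*15)*(-120) = (2 + 0 + 0)*(-120) = 2*(-120) = -240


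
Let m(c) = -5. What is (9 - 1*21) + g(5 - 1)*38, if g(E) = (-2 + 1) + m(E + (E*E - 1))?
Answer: -240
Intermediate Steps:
g(E) = -6 (g(E) = (-2 + 1) - 5 = -1 - 5 = -6)
(9 - 1*21) + g(5 - 1)*38 = (9 - 1*21) - 6*38 = (9 - 21) - 228 = -12 - 228 = -240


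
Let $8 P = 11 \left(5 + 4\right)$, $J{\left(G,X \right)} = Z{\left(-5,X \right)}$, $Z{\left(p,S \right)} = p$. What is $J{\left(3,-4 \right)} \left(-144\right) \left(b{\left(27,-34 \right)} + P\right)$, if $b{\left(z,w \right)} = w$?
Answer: $-15570$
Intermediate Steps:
$J{\left(G,X \right)} = -5$
$P = \frac{99}{8}$ ($P = \frac{11 \left(5 + 4\right)}{8} = \frac{11 \cdot 9}{8} = \frac{1}{8} \cdot 99 = \frac{99}{8} \approx 12.375$)
$J{\left(3,-4 \right)} \left(-144\right) \left(b{\left(27,-34 \right)} + P\right) = \left(-5\right) \left(-144\right) \left(-34 + \frac{99}{8}\right) = 720 \left(- \frac{173}{8}\right) = -15570$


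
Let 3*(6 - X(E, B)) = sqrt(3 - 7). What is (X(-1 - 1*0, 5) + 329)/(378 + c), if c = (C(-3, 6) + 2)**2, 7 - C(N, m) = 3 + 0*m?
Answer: 335/414 - I/621 ≈ 0.80918 - 0.0016103*I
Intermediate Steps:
C(N, m) = 4 (C(N, m) = 7 - (3 + 0*m) = 7 - (3 + 0) = 7 - 1*3 = 7 - 3 = 4)
X(E, B) = 6 - 2*I/3 (X(E, B) = 6 - sqrt(3 - 7)/3 = 6 - 2*I/3)
c = 36 (c = (4 + 2)**2 = 6**2 = 36)
(X(-1 - 1*0, 5) + 329)/(378 + c) = ((6 - 2*I/3) + 329)/(378 + 36) = (335 - 2*I/3)/414 = (335 - 2*I/3)*(1/414) = 335/414 - I/621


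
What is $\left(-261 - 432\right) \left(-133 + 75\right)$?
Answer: $40194$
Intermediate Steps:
$\left(-261 - 432\right) \left(-133 + 75\right) = \left(-693\right) \left(-58\right) = 40194$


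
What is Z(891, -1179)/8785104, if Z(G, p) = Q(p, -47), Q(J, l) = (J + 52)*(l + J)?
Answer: 690851/4392552 ≈ 0.15728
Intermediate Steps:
Q(J, l) = (52 + J)*(J + l)
Z(G, p) = -2444 + p² + 5*p (Z(G, p) = p² + 52*p + 52*(-47) + p*(-47) = p² + 52*p - 2444 - 47*p = -2444 + p² + 5*p)
Z(891, -1179)/8785104 = (-2444 + (-1179)² + 5*(-1179))/8785104 = (-2444 + 1390041 - 5895)*(1/8785104) = 1381702*(1/8785104) = 690851/4392552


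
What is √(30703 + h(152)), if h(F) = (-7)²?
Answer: 124*√2 ≈ 175.36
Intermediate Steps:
h(F) = 49
√(30703 + h(152)) = √(30703 + 49) = √30752 = 124*√2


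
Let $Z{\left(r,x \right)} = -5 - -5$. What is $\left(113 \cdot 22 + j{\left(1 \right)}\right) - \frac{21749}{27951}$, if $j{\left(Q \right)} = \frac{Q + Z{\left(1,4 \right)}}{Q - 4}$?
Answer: $\frac{9922160}{3993} \approx 2484.9$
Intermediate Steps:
$Z{\left(r,x \right)} = 0$ ($Z{\left(r,x \right)} = -5 + 5 = 0$)
$j{\left(Q \right)} = \frac{Q}{-4 + Q}$ ($j{\left(Q \right)} = \frac{Q + 0}{Q - 4} = \frac{Q}{-4 + Q}$)
$\left(113 \cdot 22 + j{\left(1 \right)}\right) - \frac{21749}{27951} = \left(113 \cdot 22 + 1 \frac{1}{-4 + 1}\right) - \frac{21749}{27951} = \left(2486 + 1 \frac{1}{-3}\right) - \frac{3107}{3993} = \left(2486 + 1 \left(- \frac{1}{3}\right)\right) - \frac{3107}{3993} = \left(2486 - \frac{1}{3}\right) - \frac{3107}{3993} = \frac{7457}{3} - \frac{3107}{3993} = \frac{9922160}{3993}$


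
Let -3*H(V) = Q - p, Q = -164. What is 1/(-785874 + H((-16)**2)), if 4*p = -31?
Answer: -12/9429863 ≈ -1.2726e-6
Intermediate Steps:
p = -31/4 (p = (1/4)*(-31) = -31/4 ≈ -7.7500)
H(V) = 625/12 (H(V) = -(-164 - 1*(-31/4))/3 = -(-164 + 31/4)/3 = -1/3*(-625/4) = 625/12)
1/(-785874 + H((-16)**2)) = 1/(-785874 + 625/12) = 1/(-9429863/12) = -12/9429863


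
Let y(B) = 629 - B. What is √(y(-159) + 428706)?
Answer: √429494 ≈ 655.36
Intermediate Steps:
√(y(-159) + 428706) = √((629 - 1*(-159)) + 428706) = √((629 + 159) + 428706) = √(788 + 428706) = √429494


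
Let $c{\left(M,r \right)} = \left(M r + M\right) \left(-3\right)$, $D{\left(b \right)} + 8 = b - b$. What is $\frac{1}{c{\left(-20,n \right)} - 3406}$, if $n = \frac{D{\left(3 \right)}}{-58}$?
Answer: $- \frac{29}{96794} \approx -0.00029961$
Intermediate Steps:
$D{\left(b \right)} = -8$ ($D{\left(b \right)} = -8 + \left(b - b\right) = -8 + 0 = -8$)
$n = \frac{4}{29}$ ($n = - \frac{8}{-58} = \left(-8\right) \left(- \frac{1}{58}\right) = \frac{4}{29} \approx 0.13793$)
$c{\left(M,r \right)} = - 3 M - 3 M r$ ($c{\left(M,r \right)} = \left(M + M r\right) \left(-3\right) = - 3 M - 3 M r$)
$\frac{1}{c{\left(-20,n \right)} - 3406} = \frac{1}{\left(-3\right) \left(-20\right) \left(1 + \frac{4}{29}\right) - 3406} = \frac{1}{\left(-3\right) \left(-20\right) \frac{33}{29} - 3406} = \frac{1}{\frac{1980}{29} - 3406} = \frac{1}{- \frac{96794}{29}} = - \frac{29}{96794}$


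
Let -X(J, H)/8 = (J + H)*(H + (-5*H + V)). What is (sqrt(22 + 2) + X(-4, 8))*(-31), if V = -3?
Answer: -34720 - 62*sqrt(6) ≈ -34872.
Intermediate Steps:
X(J, H) = -8*(-3 - 4*H)*(H + J) (X(J, H) = -8*(J + H)*(H + (-5*H - 3)) = -8*(H + J)*(H + (-3 - 5*H)) = -8*(H + J)*(-3 - 4*H) = -8*(-3 - 4*H)*(H + J))
(sqrt(22 + 2) + X(-4, 8))*(-31) = (sqrt(22 + 2) + (24*8 + 24*(-4) + 32*8**2 + 32*8*(-4)))*(-31) = (sqrt(24) + (192 - 96 + 32*64 - 1024))*(-31) = (2*sqrt(6) + (192 - 96 + 2048 - 1024))*(-31) = (2*sqrt(6) + 1120)*(-31) = (1120 + 2*sqrt(6))*(-31) = -34720 - 62*sqrt(6)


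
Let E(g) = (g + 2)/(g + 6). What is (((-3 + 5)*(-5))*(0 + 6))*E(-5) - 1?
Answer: 179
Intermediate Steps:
E(g) = (2 + g)/(6 + g)
(((-3 + 5)*(-5))*(0 + 6))*E(-5) - 1 = (((-3 + 5)*(-5))*(0 + 6))*((2 - 5)/(6 - 5)) - 1 = ((2*(-5))*6)*(-3/1) - 1 = (-10*6)*(1*(-3)) - 1 = -60*(-3) - 1 = 180 - 1 = 179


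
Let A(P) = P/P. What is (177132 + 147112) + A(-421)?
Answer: 324245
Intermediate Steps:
A(P) = 1
(177132 + 147112) + A(-421) = (177132 + 147112) + 1 = 324244 + 1 = 324245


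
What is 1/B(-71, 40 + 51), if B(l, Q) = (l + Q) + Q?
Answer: 1/111 ≈ 0.0090090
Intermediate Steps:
B(l, Q) = l + 2*Q (B(l, Q) = (Q + l) + Q = l + 2*Q)
1/B(-71, 40 + 51) = 1/(-71 + 2*(40 + 51)) = 1/(-71 + 2*91) = 1/(-71 + 182) = 1/111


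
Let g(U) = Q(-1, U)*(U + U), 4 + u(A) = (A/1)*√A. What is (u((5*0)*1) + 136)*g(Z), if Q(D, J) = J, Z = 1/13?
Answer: 264/169 ≈ 1.5621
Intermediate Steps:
Z = 1/13 ≈ 0.076923
u(A) = -4 + A^(3/2) (u(A) = -4 + (A/1)*√A = -4 + (A*1)*√A = -4 + A*√A = -4 + A^(3/2))
g(U) = 2*U² (g(U) = U*(U + U) = U*(2*U) = 2*U²)
(u((5*0)*1) + 136)*g(Z) = ((-4 + ((5*0)*1)^(3/2)) + 136)*(2*(1/13)²) = ((-4 + (0*1)^(3/2)) + 136)*(2*(1/169)) = ((-4 + 0^(3/2)) + 136)*(2/169) = ((-4 + 0) + 136)*(2/169) = (-4 + 136)*(2/169) = 132*(2/169) = 264/169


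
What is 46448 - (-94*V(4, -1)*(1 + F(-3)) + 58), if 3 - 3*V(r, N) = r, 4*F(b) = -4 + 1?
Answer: 278293/6 ≈ 46382.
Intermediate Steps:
F(b) = -¾ (F(b) = (-4 + 1)/4 = (¼)*(-3) = -¾)
V(r, N) = 1 - r/3
46448 - (-94*V(4, -1)*(1 + F(-3)) + 58) = 46448 - (-94*(1 - ⅓*4)*(1 - ¾) + 58) = 46448 - (-94*(1 - 4/3)/4 + 58) = 46448 - (-(-94)/(3*4) + 58) = 46448 - (-94*(-1/12) + 58) = 46448 - (47/6 + 58) = 46448 - 1*395/6 = 46448 - 395/6 = 278293/6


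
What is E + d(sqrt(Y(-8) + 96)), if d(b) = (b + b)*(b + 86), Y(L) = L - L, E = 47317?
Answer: 47509 + 688*sqrt(6) ≈ 49194.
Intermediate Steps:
Y(L) = 0
d(b) = 2*b*(86 + b) (d(b) = (2*b)*(86 + b) = 2*b*(86 + b))
E + d(sqrt(Y(-8) + 96)) = 47317 + 2*sqrt(0 + 96)*(86 + sqrt(0 + 96)) = 47317 + 2*sqrt(96)*(86 + sqrt(96)) = 47317 + 2*(4*sqrt(6))*(86 + 4*sqrt(6)) = 47317 + 8*sqrt(6)*(86 + 4*sqrt(6))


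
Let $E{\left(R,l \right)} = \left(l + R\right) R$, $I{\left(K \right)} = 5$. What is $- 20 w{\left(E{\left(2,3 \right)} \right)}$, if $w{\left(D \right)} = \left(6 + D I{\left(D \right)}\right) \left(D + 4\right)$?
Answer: $-15680$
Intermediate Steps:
$E{\left(R,l \right)} = R \left(R + l\right)$ ($E{\left(R,l \right)} = \left(R + l\right) R = R \left(R + l\right)$)
$w{\left(D \right)} = \left(4 + D\right) \left(6 + 5 D\right)$ ($w{\left(D \right)} = \left(6 + D 5\right) \left(D + 4\right) = \left(6 + 5 D\right) \left(4 + D\right) = \left(4 + D\right) \left(6 + 5 D\right)$)
$- 20 w{\left(E{\left(2,3 \right)} \right)} = - 20 \left(24 + 5 \left(2 \left(2 + 3\right)\right)^{2} + 26 \cdot 2 \left(2 + 3\right)\right) = - 20 \left(24 + 5 \left(2 \cdot 5\right)^{2} + 26 \cdot 2 \cdot 5\right) = - 20 \left(24 + 5 \cdot 10^{2} + 26 \cdot 10\right) = - 20 \left(24 + 5 \cdot 100 + 260\right) = - 20 \left(24 + 500 + 260\right) = \left(-20\right) 784 = -15680$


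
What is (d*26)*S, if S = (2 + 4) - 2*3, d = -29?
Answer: 0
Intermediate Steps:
S = 0 (S = 6 - 6 = 0)
(d*26)*S = -29*26*0 = -754*0 = 0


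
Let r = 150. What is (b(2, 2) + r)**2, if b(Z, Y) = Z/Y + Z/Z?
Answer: 23104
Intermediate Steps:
b(Z, Y) = 1 + Z/Y (b(Z, Y) = Z/Y + 1 = 1 + Z/Y)
(b(2, 2) + r)**2 = ((2 + 2)/2 + 150)**2 = ((1/2)*4 + 150)**2 = (2 + 150)**2 = 152**2 = 23104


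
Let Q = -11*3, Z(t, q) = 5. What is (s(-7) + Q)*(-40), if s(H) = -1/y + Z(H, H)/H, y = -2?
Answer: 9300/7 ≈ 1328.6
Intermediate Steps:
Q = -33
s(H) = 1/2 + 5/H (s(H) = -1/(-2) + 5/H = -1*(-1/2) + 5/H = 1/2 + 5/H)
(s(-7) + Q)*(-40) = ((1/2)*(10 - 7)/(-7) - 33)*(-40) = ((1/2)*(-1/7)*3 - 33)*(-40) = (-3/14 - 33)*(-40) = -465/14*(-40) = 9300/7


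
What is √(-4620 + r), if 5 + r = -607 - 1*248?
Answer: 2*I*√1370 ≈ 74.027*I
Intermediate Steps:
r = -860 (r = -5 + (-607 - 1*248) = -5 + (-607 - 248) = -5 - 855 = -860)
√(-4620 + r) = √(-4620 - 860) = √(-5480) = 2*I*√1370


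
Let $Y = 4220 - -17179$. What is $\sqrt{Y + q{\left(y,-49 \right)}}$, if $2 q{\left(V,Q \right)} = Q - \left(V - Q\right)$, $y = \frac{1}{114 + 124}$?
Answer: $\frac{\sqrt{1209349281}}{238} \approx 146.12$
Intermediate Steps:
$y = \frac{1}{238} \approx 0.0042017$
$q{\left(V,Q \right)} = Q - \frac{V}{2}$ ($q{\left(V,Q \right)} = \frac{Q - \left(V - Q\right)}{2} = \frac{Q + \left(Q - V\right)}{2} = \frac{- V + 2 Q}{2} = Q - \frac{V}{2}$)
$Y = 21399$ ($Y = 4220 + 17179 = 21399$)
$\sqrt{Y + q{\left(y,-49 \right)}} = \sqrt{21399 - \frac{23325}{476}} = \sqrt{\frac{10162599}{476}} = \frac{\sqrt{1209349281}}{238}$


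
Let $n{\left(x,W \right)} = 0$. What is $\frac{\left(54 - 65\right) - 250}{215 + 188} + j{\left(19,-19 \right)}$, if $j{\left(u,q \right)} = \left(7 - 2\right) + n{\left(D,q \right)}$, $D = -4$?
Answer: $\frac{1754}{403} \approx 4.3524$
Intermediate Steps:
$j{\left(u,q \right)} = 5$ ($j{\left(u,q \right)} = \left(7 - 2\right) + 0 = 5 + 0 = 5$)
$\frac{\left(54 - 65\right) - 250}{215 + 188} + j{\left(19,-19 \right)} = \frac{\left(54 - 65\right) - 250}{215 + 188} + 5 = \frac{-11 - 250}{403} + 5 = \left(-261\right) \frac{1}{403} + 5 = - \frac{261}{403} + 5 = \frac{1754}{403}$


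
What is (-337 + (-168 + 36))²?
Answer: 219961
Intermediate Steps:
(-337 + (-168 + 36))² = (-337 - 132)² = (-469)² = 219961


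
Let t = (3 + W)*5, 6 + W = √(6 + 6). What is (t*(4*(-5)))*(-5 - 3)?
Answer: -2400 + 1600*√3 ≈ 371.28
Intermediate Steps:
W = -6 + 2*√3 (W = -6 + √(6 + 6) = -6 + √12 = -6 + 2*√3 ≈ -2.5359)
t = -15 + 10*√3 (t = (3 + (-6 + 2*√3))*5 = (-3 + 2*√3)*5 = -15 + 10*√3 ≈ 2.3205)
(t*(4*(-5)))*(-5 - 3) = ((-15 + 10*√3)*(4*(-5)))*(-5 - 3) = ((-15 + 10*√3)*(-20))*(-8) = (300 - 200*√3)*(-8) = -2400 + 1600*√3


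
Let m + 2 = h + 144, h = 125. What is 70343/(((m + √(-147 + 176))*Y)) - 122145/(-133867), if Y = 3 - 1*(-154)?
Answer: 1089186129/420342380 - 10049*√29/1598260 ≈ 2.5573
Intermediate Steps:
Y = 157 (Y = 3 + 154 = 157)
m = 267 (m = -2 + (125 + 144) = -2 + 269 = 267)
70343/(((m + √(-147 + 176))*Y)) - 122145/(-133867) = 70343/(((267 + √(-147 + 176))*157)) - 122145/(-133867) = 70343/(((267 + √29)*157)) - 122145*(-1/133867) = 70343/(41919 + 157*√29) + 122145/133867 = 122145/133867 + 70343/(41919 + 157*√29)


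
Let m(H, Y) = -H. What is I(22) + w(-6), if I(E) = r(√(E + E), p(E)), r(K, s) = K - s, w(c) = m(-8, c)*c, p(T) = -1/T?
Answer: -1055/22 + 2*√11 ≈ -41.321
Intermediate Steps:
w(c) = 8*c (w(c) = (-1*(-8))*c = 8*c)
I(E) = 1/E + √2*√E (I(E) = √(E + E) - (-1)/E = √(2*E) + 1/E = √2*√E + 1/E = 1/E + √2*√E)
I(22) + w(-6) = (1 + √2*22^(3/2))/22 + 8*(-6) = (1 + √2*(22*√22))/22 - 48 = (1 + 44*√11)/22 - 48 = (1/22 + 2*√11) - 48 = -1055/22 + 2*√11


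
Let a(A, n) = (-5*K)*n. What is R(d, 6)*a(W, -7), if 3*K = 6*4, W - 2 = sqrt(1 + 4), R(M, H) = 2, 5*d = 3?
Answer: 560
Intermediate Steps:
d = 3/5 (d = (1/5)*3 = 3/5 ≈ 0.60000)
W = 2 + sqrt(5) (W = 2 + sqrt(1 + 4) = 2 + sqrt(5) ≈ 4.2361)
K = 8 (K = (6*4)/3 = (1/3)*24 = 8)
a(A, n) = -40*n (a(A, n) = (-5*8)*n = -40*n)
R(d, 6)*a(W, -7) = 2*(-40*(-7)) = 2*280 = 560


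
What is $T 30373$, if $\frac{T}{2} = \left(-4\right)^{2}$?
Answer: $971936$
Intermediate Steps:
$T = 32$ ($T = 2 \left(-4\right)^{2} = 2 \cdot 16 = 32$)
$T 30373 = 32 \cdot 30373 = 971936$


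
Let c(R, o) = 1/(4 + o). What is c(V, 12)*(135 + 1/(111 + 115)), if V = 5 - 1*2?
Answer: 30511/3616 ≈ 8.4378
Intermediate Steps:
V = 3 (V = 5 - 2 = 3)
c(V, 12)*(135 + 1/(111 + 115)) = (135 + 1/(111 + 115))/(4 + 12) = (135 + 1/226)/16 = (1/16)*(30511/226) = 30511/3616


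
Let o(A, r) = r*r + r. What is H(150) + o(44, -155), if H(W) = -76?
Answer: 23794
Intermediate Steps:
o(A, r) = r + r**2 (o(A, r) = r**2 + r = r + r**2)
H(150) + o(44, -155) = -76 - 155*(1 - 155) = -76 - 155*(-154) = -76 + 23870 = 23794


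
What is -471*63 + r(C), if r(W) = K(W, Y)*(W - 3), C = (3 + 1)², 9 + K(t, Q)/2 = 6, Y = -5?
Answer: -29751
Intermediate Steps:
K(t, Q) = -6 (K(t, Q) = -18 + 2*6 = -18 + 12 = -6)
C = 16 (C = 4² = 16)
r(W) = 18 - 6*W (r(W) = -6*(W - 3) = -6*(-3 + W) = 18 - 6*W)
-471*63 + r(C) = -471*63 + (18 - 6*16) = -29673 + (18 - 96) = -29673 - 78 = -29751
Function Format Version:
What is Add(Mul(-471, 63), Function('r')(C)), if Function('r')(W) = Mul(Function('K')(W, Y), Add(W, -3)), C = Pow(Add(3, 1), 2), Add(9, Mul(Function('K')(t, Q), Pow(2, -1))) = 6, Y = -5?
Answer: -29751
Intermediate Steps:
Function('K')(t, Q) = -6 (Function('K')(t, Q) = Add(-18, Mul(2, 6)) = Add(-18, 12) = -6)
C = 16 (C = Pow(4, 2) = 16)
Function('r')(W) = Add(18, Mul(-6, W)) (Function('r')(W) = Mul(-6, Add(W, -3)) = Mul(-6, Add(-3, W)) = Add(18, Mul(-6, W)))
Add(Mul(-471, 63), Function('r')(C)) = Add(Mul(-471, 63), Add(18, Mul(-6, 16))) = Add(-29673, Add(18, -96)) = Add(-29673, -78) = -29751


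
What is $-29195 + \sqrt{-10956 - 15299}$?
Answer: $-29195 + i \sqrt{26255} \approx -29195.0 + 162.03 i$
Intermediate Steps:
$-29195 + \sqrt{-10956 - 15299} = -29195 + \sqrt{-26255} = -29195 + i \sqrt{26255}$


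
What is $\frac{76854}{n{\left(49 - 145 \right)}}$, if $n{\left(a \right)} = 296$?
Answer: $\frac{38427}{148} \approx 259.64$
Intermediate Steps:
$\frac{76854}{n{\left(49 - 145 \right)}} = \frac{76854}{296} = 76854 \cdot \frac{1}{296} = \frac{38427}{148}$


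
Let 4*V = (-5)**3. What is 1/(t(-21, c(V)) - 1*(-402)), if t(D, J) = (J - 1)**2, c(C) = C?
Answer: 16/23073 ≈ 0.00069345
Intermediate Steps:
V = -125/4 (V = (1/4)*(-5)**3 = (1/4)*(-125) = -125/4 ≈ -31.250)
t(D, J) = (-1 + J)**2
1/(t(-21, c(V)) - 1*(-402)) = 1/((-1 - 125/4)**2 - 1*(-402)) = 1/((-129/4)**2 + 402) = 1/(16641/16 + 402) = 1/(23073/16) = 16/23073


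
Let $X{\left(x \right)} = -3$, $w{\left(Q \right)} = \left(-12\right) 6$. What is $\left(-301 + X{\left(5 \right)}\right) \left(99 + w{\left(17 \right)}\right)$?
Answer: $-8208$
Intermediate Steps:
$w{\left(Q \right)} = -72$
$\left(-301 + X{\left(5 \right)}\right) \left(99 + w{\left(17 \right)}\right) = \left(-301 - 3\right) \left(99 - 72\right) = \left(-304\right) 27 = -8208$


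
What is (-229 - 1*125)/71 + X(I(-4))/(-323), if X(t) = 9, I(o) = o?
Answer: -114981/22933 ≈ -5.0138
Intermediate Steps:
(-229 - 1*125)/71 + X(I(-4))/(-323) = (-229 - 1*125)/71 + 9/(-323) = (-229 - 125)*(1/71) + 9*(-1/323) = -354*1/71 - 9/323 = -354/71 - 9/323 = -114981/22933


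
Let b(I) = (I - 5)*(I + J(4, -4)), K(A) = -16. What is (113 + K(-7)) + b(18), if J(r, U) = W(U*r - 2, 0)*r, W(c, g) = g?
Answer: 331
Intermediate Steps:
J(r, U) = 0 (J(r, U) = 0*r = 0)
b(I) = I*(-5 + I) (b(I) = (I - 5)*(I + 0) = (-5 + I)*I = I*(-5 + I))
(113 + K(-7)) + b(18) = (113 - 16) + 18*(-5 + 18) = 97 + 18*13 = 97 + 234 = 331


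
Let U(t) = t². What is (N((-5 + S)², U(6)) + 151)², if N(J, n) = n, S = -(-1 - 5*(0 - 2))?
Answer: 34969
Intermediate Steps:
S = -9 (S = -(-1 - 5*(-2)) = -(-1 + 10) = -1*9 = -9)
(N((-5 + S)², U(6)) + 151)² = (6² + 151)² = (36 + 151)² = 187² = 34969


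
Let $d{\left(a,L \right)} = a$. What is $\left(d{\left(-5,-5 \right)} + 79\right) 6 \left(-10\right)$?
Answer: $-4440$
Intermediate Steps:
$\left(d{\left(-5,-5 \right)} + 79\right) 6 \left(-10\right) = \left(-5 + 79\right) 6 \left(-10\right) = 74 \left(-60\right) = -4440$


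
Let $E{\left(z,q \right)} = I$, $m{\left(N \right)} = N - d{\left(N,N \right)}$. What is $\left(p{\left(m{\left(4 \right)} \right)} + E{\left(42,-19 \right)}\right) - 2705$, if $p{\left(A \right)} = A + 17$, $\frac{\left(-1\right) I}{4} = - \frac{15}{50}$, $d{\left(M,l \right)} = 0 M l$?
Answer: $- \frac{13414}{5} \approx -2682.8$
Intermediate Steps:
$d{\left(M,l \right)} = 0$ ($d{\left(M,l \right)} = 0 l = 0$)
$m{\left(N \right)} = N$ ($m{\left(N \right)} = N - 0 = N + 0 = N$)
$I = \frac{6}{5}$ ($I = - 4 \left(- \frac{15}{50}\right) = - 4 \left(\left(-15\right) \frac{1}{50}\right) = \left(-4\right) \left(- \frac{3}{10}\right) = \frac{6}{5} \approx 1.2$)
$p{\left(A \right)} = 17 + A$
$E{\left(z,q \right)} = \frac{6}{5}$
$\left(p{\left(m{\left(4 \right)} \right)} + E{\left(42,-19 \right)}\right) - 2705 = \left(\left(17 + 4\right) + \frac{6}{5}\right) - 2705 = \left(21 + \frac{6}{5}\right) - 2705 = \frac{111}{5} - 2705 = - \frac{13414}{5}$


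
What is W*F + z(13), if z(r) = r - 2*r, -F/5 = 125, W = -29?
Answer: 18112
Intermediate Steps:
F = -625 (F = -5*125 = -625)
z(r) = -r
W*F + z(13) = -29*(-625) - 1*13 = 18125 - 13 = 18112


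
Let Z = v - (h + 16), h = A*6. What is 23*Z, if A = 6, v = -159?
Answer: -4853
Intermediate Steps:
h = 36 (h = 6*6 = 36)
Z = -211 (Z = -159 - (36 + 16) = -159 - 1*52 = -159 - 52 = -211)
23*Z = 23*(-211) = -4853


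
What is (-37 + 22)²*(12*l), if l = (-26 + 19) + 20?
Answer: 35100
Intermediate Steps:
l = 13 (l = -7 + 20 = 13)
(-37 + 22)²*(12*l) = (-37 + 22)²*(12*13) = (-15)²*156 = 225*156 = 35100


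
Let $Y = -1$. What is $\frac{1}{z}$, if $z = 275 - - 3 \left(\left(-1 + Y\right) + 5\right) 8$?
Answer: $\frac{1}{347} \approx 0.0028818$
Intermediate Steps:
$z = 347$ ($z = 275 - - 3 \left(\left(-1 - 1\right) + 5\right) 8 = 275 - - 3 \left(-2 + 5\right) 8 = 275 - \left(-3\right) 3 \cdot 8 = 275 - \left(-9\right) 8 = 275 - -72 = 275 + 72 = 347$)
$\frac{1}{z} = \frac{1}{347}$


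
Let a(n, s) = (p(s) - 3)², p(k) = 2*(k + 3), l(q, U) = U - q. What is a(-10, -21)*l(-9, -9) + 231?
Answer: 231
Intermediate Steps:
p(k) = 6 + 2*k (p(k) = 2*(3 + k) = 6 + 2*k)
a(n, s) = (3 + 2*s)² (a(n, s) = ((6 + 2*s) - 3)² = (3 + 2*s)²)
a(-10, -21)*l(-9, -9) + 231 = (3 + 2*(-21))²*(-9 - 1*(-9)) + 231 = (3 - 42)²*(-9 + 9) + 231 = (-39)²*0 + 231 = 1521*0 + 231 = 0 + 231 = 231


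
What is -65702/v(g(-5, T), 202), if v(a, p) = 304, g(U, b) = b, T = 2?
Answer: -1729/8 ≈ -216.13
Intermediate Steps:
-65702/v(g(-5, T), 202) = -65702/304 = -65702*1/304 = -1729/8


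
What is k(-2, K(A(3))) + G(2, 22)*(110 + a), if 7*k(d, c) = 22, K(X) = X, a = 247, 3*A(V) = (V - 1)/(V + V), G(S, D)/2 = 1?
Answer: 5020/7 ≈ 717.14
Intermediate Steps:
G(S, D) = 2 (G(S, D) = 2*1 = 2)
A(V) = (-1 + V)/(6*V) (A(V) = ((V - 1)/(V + V))/3 = ((-1 + V)/((2*V)))/3 = ((-1 + V)*(1/(2*V)))/3 = ((-1 + V)/(2*V))/3 = (-1 + V)/(6*V))
k(d, c) = 22/7 (k(d, c) = (⅐)*22 = 22/7)
k(-2, K(A(3))) + G(2, 22)*(110 + a) = 22/7 + 2*(110 + 247) = 22/7 + 2*357 = 22/7 + 714 = 5020/7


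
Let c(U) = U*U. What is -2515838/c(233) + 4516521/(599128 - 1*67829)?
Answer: -1091464804993/28843691411 ≈ -37.841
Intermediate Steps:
c(U) = U²
-2515838/c(233) + 4516521/(599128 - 1*67829) = -2515838/(233²) + 4516521/(599128 - 1*67829) = -2515838/54289 + 4516521/(599128 - 67829) = -2515838*1/54289 + 4516521/531299 = -2515838/54289 + 4516521*(1/531299) = -2515838/54289 + 4516521/531299 = -1091464804993/28843691411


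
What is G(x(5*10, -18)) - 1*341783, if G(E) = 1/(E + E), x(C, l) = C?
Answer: -34178299/100 ≈ -3.4178e+5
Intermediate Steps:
G(E) = 1/(2*E)
G(x(5*10, -18)) - 1*341783 = 1/(2*((5*10))) - 1*341783 = (½)/50 - 341783 = (½)*(1/50) - 341783 = 1/100 - 341783 = -34178299/100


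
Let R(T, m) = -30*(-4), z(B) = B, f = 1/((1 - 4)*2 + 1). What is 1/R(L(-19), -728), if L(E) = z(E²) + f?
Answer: 1/120 ≈ 0.0083333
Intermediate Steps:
f = -⅕ (f = 1/(-3*2 + 1) = 1/(-6 + 1) = 1/(-5) = -⅕ ≈ -0.20000)
L(E) = -⅕ + E² (L(E) = E² - ⅕ = -⅕ + E²)
R(T, m) = 120
1/R(L(-19), -728) = 1/120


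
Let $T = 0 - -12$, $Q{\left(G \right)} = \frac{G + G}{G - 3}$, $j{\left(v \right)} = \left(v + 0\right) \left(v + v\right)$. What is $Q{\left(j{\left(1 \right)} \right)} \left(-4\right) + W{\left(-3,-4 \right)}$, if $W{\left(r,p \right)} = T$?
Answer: $28$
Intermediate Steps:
$j{\left(v \right)} = 2 v^{2}$ ($j{\left(v \right)} = v 2 v = 2 v^{2}$)
$Q{\left(G \right)} = \frac{2 G}{-3 + G}$
$T = 12$ ($T = 0 + 12 = 12$)
$W{\left(r,p \right)} = 12$
$Q{\left(j{\left(1 \right)} \right)} \left(-4\right) + W{\left(-3,-4 \right)} = \frac{2 \cdot 2 \cdot 1^{2}}{-3 + 2 \cdot 1^{2}} \left(-4\right) + 12 = \frac{2 \cdot 2 \cdot 1}{-3 + 2 \cdot 1} \left(-4\right) + 12 = 2 \cdot 2 \frac{1}{-3 + 2} \left(-4\right) + 12 = 2 \cdot 2 \frac{1}{-1} \left(-4\right) + 12 = 2 \cdot 2 \left(-1\right) \left(-4\right) + 12 = \left(-4\right) \left(-4\right) + 12 = 16 + 12 = 28$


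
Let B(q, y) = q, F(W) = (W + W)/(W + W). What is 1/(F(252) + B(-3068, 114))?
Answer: -1/3067 ≈ -0.00032605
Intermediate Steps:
F(W) = 1 (F(W) = (2*W)/((2*W)) = (2*W)*(1/(2*W)) = 1)
1/(F(252) + B(-3068, 114)) = 1/(1 - 3068) = 1/(-3067) = -1/3067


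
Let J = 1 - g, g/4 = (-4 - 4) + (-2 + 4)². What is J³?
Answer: 4913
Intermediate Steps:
g = -16 (g = 4*((-4 - 4) + (-2 + 4)²) = 4*(-8 + 2²) = 4*(-8 + 4) = 4*(-4) = -16)
J = 17 (J = 1 - 1*(-16) = 1 + 16 = 17)
J³ = 17³ = 4913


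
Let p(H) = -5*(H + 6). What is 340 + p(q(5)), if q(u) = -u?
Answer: 335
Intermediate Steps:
p(H) = -30 - 5*H (p(H) = -5*(6 + H) = -30 - 5*H)
340 + p(q(5)) = 340 + (-30 - (-5)*5) = 340 + (-30 - 5*(-5)) = 340 + (-30 + 25) = 340 - 5 = 335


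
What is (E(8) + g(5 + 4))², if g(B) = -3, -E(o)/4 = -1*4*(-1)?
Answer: 361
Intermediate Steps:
E(o) = -16 (E(o) = -4*(-1*4)*(-1) = -(-16)*(-1) = -4*4 = -16)
(E(8) + g(5 + 4))² = (-16 - 3)² = (-19)² = 361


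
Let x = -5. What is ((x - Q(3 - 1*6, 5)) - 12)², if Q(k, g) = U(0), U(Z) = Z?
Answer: 289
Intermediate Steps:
Q(k, g) = 0
((x - Q(3 - 1*6, 5)) - 12)² = ((-5 - 1*0) - 12)² = ((-5 + 0) - 12)² = (-5 - 12)² = (-17)² = 289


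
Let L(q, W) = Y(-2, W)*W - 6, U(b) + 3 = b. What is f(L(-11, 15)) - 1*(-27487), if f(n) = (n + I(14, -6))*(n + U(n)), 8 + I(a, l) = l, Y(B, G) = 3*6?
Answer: 158737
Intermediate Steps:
Y(B, G) = 18
U(b) = -3 + b
I(a, l) = -8 + l
L(q, W) = -6 + 18*W (L(q, W) = 18*W - 6 = -6 + 18*W)
f(n) = (-14 + n)*(-3 + 2*n) (f(n) = (n + (-8 - 6))*(n + (-3 + n)) = (n - 14)*(-3 + 2*n) = (-14 + n)*(-3 + 2*n))
f(L(-11, 15)) - 1*(-27487) = (42 - 31*(-6 + 18*15) + 2*(-6 + 18*15)²) - 1*(-27487) = (42 - 31*(-6 + 270) + 2*(-6 + 270)²) + 27487 = (42 - 31*264 + 2*264²) + 27487 = (42 - 8184 + 2*69696) + 27487 = (42 - 8184 + 139392) + 27487 = 131250 + 27487 = 158737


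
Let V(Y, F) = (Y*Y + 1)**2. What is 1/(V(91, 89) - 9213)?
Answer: 1/68582311 ≈ 1.4581e-8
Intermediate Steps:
V(Y, F) = (1 + Y**2)**2 (V(Y, F) = (Y**2 + 1)**2 = (1 + Y**2)**2)
1/(V(91, 89) - 9213) = 1/((1 + 91**2)**2 - 9213) = 1/((1 + 8281)**2 - 9213) = 1/(8282**2 - 9213) = 1/(68591524 - 9213) = 1/68582311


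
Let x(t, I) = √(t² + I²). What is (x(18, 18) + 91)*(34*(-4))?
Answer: -12376 - 2448*√2 ≈ -15838.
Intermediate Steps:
x(t, I) = √(I² + t²)
(x(18, 18) + 91)*(34*(-4)) = (√(18² + 18²) + 91)*(34*(-4)) = (√(324 + 324) + 91)*(-136) = (√648 + 91)*(-136) = (18*√2 + 91)*(-136) = (91 + 18*√2)*(-136) = -12376 - 2448*√2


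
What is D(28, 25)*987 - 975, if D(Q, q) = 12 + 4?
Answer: 14817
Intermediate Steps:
D(Q, q) = 16
D(28, 25)*987 - 975 = 16*987 - 975 = 15792 - 975 = 14817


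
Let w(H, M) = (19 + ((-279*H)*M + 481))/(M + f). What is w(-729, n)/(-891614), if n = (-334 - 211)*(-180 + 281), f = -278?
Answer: -11195657095/49326761322 ≈ -0.22697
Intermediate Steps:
n = -55045 (n = -545*101 = -55045)
w(H, M) = (500 - 279*H*M)/(-278 + M) (w(H, M) = (19 + ((-279*H)*M + 481))/(M - 278) = (19 + (-279*H*M + 481))/(-278 + M) = (19 + (481 - 279*H*M))/(-278 + M) = (500 - 279*H*M)/(-278 + M))
w(-729, n)/(-891614) = ((500 - 279*(-729)*(-55045))/(-278 - 55045))/(-891614) = ((500 - 11195657595)/(-55323))*(-1/891614) = -1/55323*(-11195657095)*(-1/891614) = (11195657095/55323)*(-1/891614) = -11195657095/49326761322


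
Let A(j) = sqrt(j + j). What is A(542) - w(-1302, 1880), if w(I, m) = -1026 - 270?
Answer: 1296 + 2*sqrt(271) ≈ 1328.9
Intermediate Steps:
A(j) = sqrt(2)*sqrt(j) (A(j) = sqrt(2*j) = sqrt(2)*sqrt(j))
w(I, m) = -1296
A(542) - w(-1302, 1880) = sqrt(2)*sqrt(542) - 1*(-1296) = 2*sqrt(271) + 1296 = 1296 + 2*sqrt(271)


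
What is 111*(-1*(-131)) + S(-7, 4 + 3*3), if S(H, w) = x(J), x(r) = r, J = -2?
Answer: 14539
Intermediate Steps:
S(H, w) = -2
111*(-1*(-131)) + S(-7, 4 + 3*3) = 111*(-1*(-131)) - 2 = 111*131 - 2 = 14541 - 2 = 14539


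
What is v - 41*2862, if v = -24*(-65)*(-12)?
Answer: -136062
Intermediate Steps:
v = -18720 (v = 1560*(-12) = -18720)
v - 41*2862 = -18720 - 41*2862 = -18720 - 117342 = -136062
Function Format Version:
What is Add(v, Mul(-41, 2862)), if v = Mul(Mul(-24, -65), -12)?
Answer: -136062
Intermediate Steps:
v = -18720 (v = Mul(1560, -12) = -18720)
Add(v, Mul(-41, 2862)) = Add(-18720, Mul(-41, 2862)) = Add(-18720, -117342) = -136062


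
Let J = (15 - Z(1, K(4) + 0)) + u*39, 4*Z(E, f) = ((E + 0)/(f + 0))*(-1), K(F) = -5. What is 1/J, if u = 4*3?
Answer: 20/9659 ≈ 0.0020706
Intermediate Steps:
u = 12
Z(E, f) = -E/(4*f) (Z(E, f) = (((E + 0)/(f + 0))*(-1))/4 = ((E/f)*(-1))/4 = (-E/f)/4 = -E/(4*f))
J = 9659/20 (J = (15 - (-1)/(4*(-5 + 0))) + 12*39 = (15 - (-1)/(4*(-5))) + 468 = (15 - (-1)*(-1)/(4*5)) + 468 = (15 - 1*1/20) + 468 = (15 - 1/20) + 468 = 299/20 + 468 = 9659/20 ≈ 482.95)
1/J = 1/(9659/20) = 20/9659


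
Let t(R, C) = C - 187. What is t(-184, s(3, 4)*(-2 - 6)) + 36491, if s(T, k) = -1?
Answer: 36312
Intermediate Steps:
t(R, C) = -187 + C
t(-184, s(3, 4)*(-2 - 6)) + 36491 = (-187 - (-2 - 6)) + 36491 = (-187 - 1*(-8)) + 36491 = (-187 + 8) + 36491 = -179 + 36491 = 36312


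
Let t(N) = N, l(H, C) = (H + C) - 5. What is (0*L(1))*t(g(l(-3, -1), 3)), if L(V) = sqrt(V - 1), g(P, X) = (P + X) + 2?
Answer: 0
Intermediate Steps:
l(H, C) = -5 + C + H (l(H, C) = (C + H) - 5 = -5 + C + H)
g(P, X) = 2 + P + X
L(V) = sqrt(-1 + V)
(0*L(1))*t(g(l(-3, -1), 3)) = (0*sqrt(-1 + 1))*(2 + (-5 - 1 - 3) + 3) = (0*sqrt(0))*(2 - 9 + 3) = (0*0)*(-4) = 0*(-4) = 0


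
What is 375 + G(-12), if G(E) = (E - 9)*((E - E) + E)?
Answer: 627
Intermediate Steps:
G(E) = E*(-9 + E) (G(E) = (-9 + E)*(0 + E) = (-9 + E)*E = E*(-9 + E))
375 + G(-12) = 375 - 12*(-9 - 12) = 375 - 12*(-21) = 375 + 252 = 627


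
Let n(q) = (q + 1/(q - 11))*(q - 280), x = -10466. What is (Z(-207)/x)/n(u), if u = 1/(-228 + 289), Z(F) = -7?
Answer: 8725745/272681315757 ≈ 3.2000e-5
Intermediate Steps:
u = 1/61 ≈ 0.016393
n(q) = (-280 + q)*(q + 1/(-11 + q)) (n(q) = (q + 1/(-11 + q))*(-280 + q) = (-280 + q)*(q + 1/(-11 + q)))
(Z(-207)/x)/n(u) = (-7/(-10466))/(((-280 + (1/61)³ - 291*(1/61)² + 3081*(1/61))/(-11 + 1/61))) = (-7*(-1/10466))/(((-280 + 1/226981 - 291*1/3721 + 3081/61)/(-670/61))) = 7/(10466*((-61*(-280 + 1/226981 - 291/3721 + 3081/61)/670))) = 7/(10466*((-61/670*(-52108029/226981)))) = 7/(10466*(52108029/2493070)) = (7/10466)*(2493070/52108029) = 8725745/272681315757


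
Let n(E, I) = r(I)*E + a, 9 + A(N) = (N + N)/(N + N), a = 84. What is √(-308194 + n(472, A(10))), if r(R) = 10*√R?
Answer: √(-308110 + 9440*I*√2) ≈ 12.02 + 555.21*I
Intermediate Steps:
A(N) = -8 (A(N) = -9 + (N + N)/(N + N) = -9 + (2*N)/((2*N)) = -9 + (2*N)*(1/(2*N)) = -9 + 1 = -8)
n(E, I) = 84 + 10*E*√I (n(E, I) = (10*√I)*E + 84 = 10*E*√I + 84 = 84 + 10*E*√I)
√(-308194 + n(472, A(10))) = √(-308194 + (84 + 10*472*√(-8))) = √(-308194 + (84 + 10*472*(2*I*√2))) = √(-308194 + (84 + 9440*I*√2)) = √(-308110 + 9440*I*√2)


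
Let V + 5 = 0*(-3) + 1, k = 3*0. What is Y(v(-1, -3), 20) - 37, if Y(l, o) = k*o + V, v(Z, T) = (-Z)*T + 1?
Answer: -41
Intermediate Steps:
k = 0
V = -4 (V = -5 + (0*(-3) + 1) = -5 + (0 + 1) = -5 + 1 = -4)
v(Z, T) = 1 - T*Z (v(Z, T) = -T*Z + 1 = 1 - T*Z)
Y(l, o) = -4 (Y(l, o) = 0*o - 4 = 0 - 4 = -4)
Y(v(-1, -3), 20) - 37 = -4 - 37 = -41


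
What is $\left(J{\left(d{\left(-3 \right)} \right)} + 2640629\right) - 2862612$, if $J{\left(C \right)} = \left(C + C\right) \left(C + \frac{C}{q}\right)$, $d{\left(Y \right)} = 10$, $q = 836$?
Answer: $- \frac{46352597}{209} \approx -2.2178 \cdot 10^{5}$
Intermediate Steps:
$J{\left(C \right)} = \frac{837 C^{2}}{418}$ ($J{\left(C \right)} = \left(C + C\right) \left(C + \frac{C}{836}\right) = 2 C \left(C + C \frac{1}{836}\right) = 2 C \left(C + \frac{C}{836}\right) = 2 C \frac{837 C}{836} = \frac{837 C^{2}}{418}$)
$\left(J{\left(d{\left(-3 \right)} \right)} + 2640629\right) - 2862612 = \left(\frac{837 \cdot 10^{2}}{418} + 2640629\right) - 2862612 = \left(\frac{837}{418} \cdot 100 + 2640629\right) - 2862612 = \left(\frac{41850}{209} + 2640629\right) - 2862612 = \frac{551933311}{209} - 2862612 = - \frac{46352597}{209}$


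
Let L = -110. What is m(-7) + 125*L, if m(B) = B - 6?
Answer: -13763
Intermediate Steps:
m(B) = -6 + B
m(-7) + 125*L = (-6 - 7) + 125*(-110) = -13 - 13750 = -13763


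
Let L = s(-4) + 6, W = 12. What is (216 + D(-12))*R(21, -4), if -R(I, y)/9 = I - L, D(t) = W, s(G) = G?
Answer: -38988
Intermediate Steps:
D(t) = 12
L = 2 (L = -4 + 6 = 2)
R(I, y) = 18 - 9*I (R(I, y) = -9*(I - 1*2) = -9*(I - 2) = -9*(-2 + I) = 18 - 9*I)
(216 + D(-12))*R(21, -4) = (216 + 12)*(18 - 9*21) = 228*(18 - 189) = 228*(-171) = -38988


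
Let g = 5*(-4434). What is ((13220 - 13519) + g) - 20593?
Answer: -43062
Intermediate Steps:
g = -22170
((13220 - 13519) + g) - 20593 = ((13220 - 13519) - 22170) - 20593 = (-299 - 22170) - 20593 = -22469 - 20593 = -43062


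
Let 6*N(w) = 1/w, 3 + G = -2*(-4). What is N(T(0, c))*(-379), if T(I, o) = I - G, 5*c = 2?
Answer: 379/30 ≈ 12.633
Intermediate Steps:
c = ⅖ (c = (⅕)*2 = ⅖ ≈ 0.40000)
G = 5 (G = -3 - 2*(-4) = -3 + 8 = 5)
T(I, o) = -5 + I (T(I, o) = I - 1*5 = I - 5 = -5 + I)
N(w) = 1/(6*w)
N(T(0, c))*(-379) = (1/(6*(-5 + 0)))*(-379) = ((⅙)/(-5))*(-379) = ((⅙)*(-⅕))*(-379) = -1/30*(-379) = 379/30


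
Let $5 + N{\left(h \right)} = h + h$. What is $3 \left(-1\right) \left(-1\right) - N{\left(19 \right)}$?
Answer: $-30$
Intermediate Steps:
$N{\left(h \right)} = -5 + 2 h$ ($N{\left(h \right)} = -5 + \left(h + h\right) = -5 + 2 h$)
$3 \left(-1\right) \left(-1\right) - N{\left(19 \right)} = 3 \left(-1\right) \left(-1\right) - \left(-5 + 2 \cdot 19\right) = \left(-3\right) \left(-1\right) - \left(-5 + 38\right) = 3 - 33 = -30$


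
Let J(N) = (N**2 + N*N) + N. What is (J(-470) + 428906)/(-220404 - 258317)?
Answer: -870236/478721 ≈ -1.8178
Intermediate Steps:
J(N) = N + 2*N**2 (J(N) = (N**2 + N**2) + N = 2*N**2 + N = N + 2*N**2)
(J(-470) + 428906)/(-220404 - 258317) = (-470*(1 + 2*(-470)) + 428906)/(-220404 - 258317) = (-470*(1 - 940) + 428906)/(-478721) = (-470*(-939) + 428906)*(-1/478721) = (441330 + 428906)*(-1/478721) = 870236*(-1/478721) = -870236/478721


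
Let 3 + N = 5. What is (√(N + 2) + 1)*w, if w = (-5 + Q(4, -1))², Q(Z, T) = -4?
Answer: 243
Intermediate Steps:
N = 2 (N = -3 + 5 = 2)
w = 81 (w = (-5 - 4)² = (-9)² = 81)
(√(N + 2) + 1)*w = (√(2 + 2) + 1)*81 = (√4 + 1)*81 = (2 + 1)*81 = 3*81 = 243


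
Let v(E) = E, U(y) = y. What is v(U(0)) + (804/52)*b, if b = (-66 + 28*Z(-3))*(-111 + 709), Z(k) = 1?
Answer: -351348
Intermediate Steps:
b = -22724 (b = (-66 + 28*1)*(-111 + 709) = (-66 + 28)*598 = -38*598 = -22724)
v(U(0)) + (804/52)*b = 0 + (804/52)*(-22724) = 0 + (804*(1/52))*(-22724) = 0 + (201/13)*(-22724) = 0 - 351348 = -351348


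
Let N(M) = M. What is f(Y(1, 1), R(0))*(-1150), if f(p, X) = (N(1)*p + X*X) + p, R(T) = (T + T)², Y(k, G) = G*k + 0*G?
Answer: -2300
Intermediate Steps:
Y(k, G) = G*k (Y(k, G) = G*k + 0 = G*k)
R(T) = 4*T² (R(T) = (2*T)² = 4*T²)
f(p, X) = X² + 2*p (f(p, X) = (1*p + X*X) + p = (p + X²) + p = X² + 2*p)
f(Y(1, 1), R(0))*(-1150) = ((4*0²)² + 2*(1*1))*(-1150) = ((4*0)² + 2*1)*(-1150) = (0² + 2)*(-1150) = (0 + 2)*(-1150) = 2*(-1150) = -2300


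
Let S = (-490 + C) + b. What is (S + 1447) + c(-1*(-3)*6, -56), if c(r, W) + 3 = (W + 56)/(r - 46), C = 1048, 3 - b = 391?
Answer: 1614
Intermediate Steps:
b = -388 (b = 3 - 1*391 = 3 - 391 = -388)
c(r, W) = -3 + (56 + W)/(-46 + r) (c(r, W) = -3 + (W + 56)/(r - 46) = -3 + (56 + W)/(-46 + r))
S = 170 (S = (-490 + 1048) - 388 = 558 - 388 = 170)
(S + 1447) + c(-1*(-3)*6, -56) = (170 + 1447) + (194 - 56 - 3*(-1*(-3))*6)/(-46 - 1*(-3)*6) = 1617 + (194 - 56 - 9*6)/(-46 + 3*6) = 1617 + (194 - 56 - 3*18)/(-46 + 18) = 1617 + (194 - 56 - 54)/(-28) = 1617 - 1/28*84 = 1617 - 3 = 1614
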